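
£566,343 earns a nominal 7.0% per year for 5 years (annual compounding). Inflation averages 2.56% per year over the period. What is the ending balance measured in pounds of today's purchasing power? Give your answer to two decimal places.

£700,016.64

Nominal value at maturity: £566,343 × (1 + 7.0%)^5 ≈ £794,325.35.
Price-level factor over 5 years: (1 + 2.56%)^5 ≈ 1.1347235306.
The maturity value deflated by that factor is the answer in today's purchasing power.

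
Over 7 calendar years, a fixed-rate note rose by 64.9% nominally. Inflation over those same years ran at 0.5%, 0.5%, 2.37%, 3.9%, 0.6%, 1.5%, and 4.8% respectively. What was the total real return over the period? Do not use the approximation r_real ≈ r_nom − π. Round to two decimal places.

43.44%

Cumulative inflation factor: 1.005 × 1.005 × 1.0237 × 1.039 × 1.006 × 1.015 × 1.048 ≈ 1.14960.
Nominal growth factor: 1.64900. Real growth factor = 1.64900 / 1.14960 ≈ 1.43442.
Total real return ≈ 43.4416%.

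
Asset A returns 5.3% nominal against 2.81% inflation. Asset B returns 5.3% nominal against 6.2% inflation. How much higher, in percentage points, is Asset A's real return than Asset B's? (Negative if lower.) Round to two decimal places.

Asset A real return: 1.053/1.0281 − 1 = 2.422%.
Asset B real return: 1.053/1.062 − 1 = -0.847%.
Difference: 2.422 − (-0.847) = 3.269 pp.

3.27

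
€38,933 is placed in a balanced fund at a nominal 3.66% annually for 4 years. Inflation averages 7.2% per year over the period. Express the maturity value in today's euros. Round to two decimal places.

Nominal value at maturity: €38,933 × (1 + 3.66%)^4 ≈ €44,953.41.
Price-level factor over 4 years: (1 + 7.2%)^4 ≈ 1.3206238659.
The maturity value deflated by that factor is the answer in today's purchasing power.

€34,039.53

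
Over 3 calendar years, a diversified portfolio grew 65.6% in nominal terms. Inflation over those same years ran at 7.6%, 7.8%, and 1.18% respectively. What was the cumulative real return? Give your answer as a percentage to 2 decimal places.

41.10%

Cumulative inflation factor: 1.076 × 1.078 × 1.0118 ≈ 1.17362.
Nominal growth factor: 1.65600. Real growth factor = 1.65600 / 1.17362 ≈ 1.41102.
Total real return ≈ 41.1025%.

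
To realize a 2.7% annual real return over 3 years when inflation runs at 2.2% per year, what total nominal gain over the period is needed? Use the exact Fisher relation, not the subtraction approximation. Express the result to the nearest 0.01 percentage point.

Required annual nominal rate: (1+2.7%)(1+2.2%) − 1 = 4.9594%.
Cumulative over 3 years: (1 + 0.049594)^3 − 1 ≈ 0.15628.

15.63%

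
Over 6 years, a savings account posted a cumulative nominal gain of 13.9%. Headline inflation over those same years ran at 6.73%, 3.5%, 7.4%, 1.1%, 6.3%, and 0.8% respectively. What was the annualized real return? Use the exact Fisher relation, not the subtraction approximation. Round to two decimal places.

-1.99%

Cumulative inflation factor: 1.0673 × 1.035 × 1.074 × 1.011 × 1.063 × 1.008 ≈ 1.28522.
Nominal growth factor: 1.13900. Real growth factor = 1.13900 / 1.28522 ≈ 0.88623.
Annualized: 0.88623^(1/6) − 1 ≈ -0.01993.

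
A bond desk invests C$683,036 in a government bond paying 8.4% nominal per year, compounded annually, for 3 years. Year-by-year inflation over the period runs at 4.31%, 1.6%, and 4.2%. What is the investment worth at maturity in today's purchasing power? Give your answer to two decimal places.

Nominal value at maturity: C$683,036 × (1 + 8.4%)^3 ≈ C$870,024.42.
Price-level factor over 3 years: 1.0431 × 1.016 × 1.042 = 1.1043007632.
Dividing the nominal maturity value by the price-level factor gives the value in today's money.

C$787,850.96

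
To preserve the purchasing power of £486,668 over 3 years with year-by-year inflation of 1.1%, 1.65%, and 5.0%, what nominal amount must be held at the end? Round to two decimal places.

£525,146.69

Cumulative price-level factor: 1.011 × 1.0165 × 1.050 = 1.079065575.
Multiplying £486,668 by the price-level factor gives the future nominal sum.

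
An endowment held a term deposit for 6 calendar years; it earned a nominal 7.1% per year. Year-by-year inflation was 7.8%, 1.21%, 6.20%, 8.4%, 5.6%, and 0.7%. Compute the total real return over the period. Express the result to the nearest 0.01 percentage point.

Cumulative inflation factor: 1.078 × 1.0121 × 1.0620 × 1.084 × 1.056 × 1.007 ≈ 1.33564.
Nominal growth factor: 1.50917. Real growth factor = 1.50917 / 1.33564 ≈ 1.12992.
Total real return ≈ 12.9919%.

12.99%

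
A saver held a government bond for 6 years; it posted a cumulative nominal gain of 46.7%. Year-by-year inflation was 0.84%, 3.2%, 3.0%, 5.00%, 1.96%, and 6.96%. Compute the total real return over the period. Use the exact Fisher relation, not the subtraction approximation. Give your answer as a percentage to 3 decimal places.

19.520%

Cumulative inflation factor: 1.0084 × 1.032 × 1.030 × 1.0500 × 1.0196 × 1.0696 ≈ 1.22741.
Nominal growth factor: 1.46700. Real growth factor = 1.46700 / 1.22741 ≈ 1.19520.
Total real return ≈ 19.5198%.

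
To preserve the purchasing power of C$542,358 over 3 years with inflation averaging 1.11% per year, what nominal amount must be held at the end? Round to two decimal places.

C$560,619.73

Cumulative price-level factor: (1+1.11%)^3 ≈ 1.0336709976.
Multiplying C$542,358 by the price-level factor gives the future nominal sum.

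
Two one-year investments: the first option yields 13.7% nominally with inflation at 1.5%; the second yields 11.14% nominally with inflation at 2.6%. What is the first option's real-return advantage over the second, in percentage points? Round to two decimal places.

The first option real return: 1.137/1.015 − 1 = 12.020%.
The second real return: 1.1114/1.026 − 1 = 8.324%.
Difference: 12.020 − 8.324 = 3.696 pp.

3.70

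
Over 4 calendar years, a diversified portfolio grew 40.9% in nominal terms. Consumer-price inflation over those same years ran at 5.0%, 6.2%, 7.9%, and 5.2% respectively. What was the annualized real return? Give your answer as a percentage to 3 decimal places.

2.716%

Cumulative inflation factor: 1.050 × 1.062 × 1.079 × 1.052 ≈ 1.26576.
Nominal growth factor: 1.40900. Real growth factor = 1.40900 / 1.26576 ≈ 1.11317.
Annualized: 1.11317^(1/4) − 1 ≈ 0.02716.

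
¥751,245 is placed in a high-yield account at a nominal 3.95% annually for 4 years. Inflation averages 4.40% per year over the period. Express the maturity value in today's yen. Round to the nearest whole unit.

¥738,376

Nominal value at maturity: ¥751,245 × (1 + 3.95%)^4 ≈ ¥877,162.
Price-level factor over 4 years: (1 + 4.40%)^4 ≈ 1.1879604841.
The maturity value deflated by that factor is the answer in today's purchasing power.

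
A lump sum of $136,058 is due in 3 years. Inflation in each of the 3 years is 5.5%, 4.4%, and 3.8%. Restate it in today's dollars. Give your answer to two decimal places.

Price-level factor over 3 years: 1.055 × 1.044 × 1.038 = 1.14327396.
Purchasing power today: $136,058 divided by that factor.

$119,007.35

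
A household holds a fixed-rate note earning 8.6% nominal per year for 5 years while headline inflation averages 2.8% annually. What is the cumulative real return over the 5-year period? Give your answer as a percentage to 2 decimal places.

The annual real rate is (1+8.6%)/(1+2.8%) − 1 = 5.6420%.
Compounded over 5 years: (1 + 0.056420)^5 − 1 ≈ 0.31578.

31.58%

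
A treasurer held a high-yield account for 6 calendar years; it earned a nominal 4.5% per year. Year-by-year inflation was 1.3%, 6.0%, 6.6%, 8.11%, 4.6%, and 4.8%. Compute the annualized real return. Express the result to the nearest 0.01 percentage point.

-0.68%

Cumulative inflation factor: 1.013 × 1.060 × 1.066 × 1.0811 × 1.046 × 1.048 ≈ 1.35654.
Nominal growth factor: 1.30226. Real growth factor = 1.30226 / 1.35654 ≈ 0.95999.
Annualized: 0.95999^(1/6) − 1 ≈ -0.00678.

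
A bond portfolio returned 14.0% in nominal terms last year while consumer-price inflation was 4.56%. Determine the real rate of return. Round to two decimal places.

Real return via the Fisher equation: (1 + 14.0%)/(1 + 4.56%) − 1 = 1.140/1.0456 − 1 ≈ 0.09028.

9.03%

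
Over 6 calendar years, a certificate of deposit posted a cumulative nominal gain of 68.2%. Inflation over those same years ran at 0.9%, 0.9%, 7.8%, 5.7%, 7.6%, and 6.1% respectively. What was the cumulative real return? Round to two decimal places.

Cumulative inflation factor: 1.009 × 1.009 × 1.078 × 1.057 × 1.076 × 1.061 ≈ 1.32435.
Nominal growth factor: 1.68200. Real growth factor = 1.68200 / 1.32435 ≈ 1.27005.
Total real return ≈ 27.0054%.

27.01%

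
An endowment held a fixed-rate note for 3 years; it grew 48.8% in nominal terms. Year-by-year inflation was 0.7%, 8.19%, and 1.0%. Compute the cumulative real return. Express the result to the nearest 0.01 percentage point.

35.23%

Cumulative inflation factor: 1.007 × 1.0819 × 1.010 ≈ 1.10037.
Nominal growth factor: 1.48800. Real growth factor = 1.48800 / 1.10037 ≈ 1.35227.
Total real return ≈ 35.2275%.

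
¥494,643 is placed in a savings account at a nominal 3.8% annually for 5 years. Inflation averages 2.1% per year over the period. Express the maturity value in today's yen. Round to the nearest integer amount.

¥537,217

Nominal value at maturity: ¥494,643 × (1 + 3.8%)^5 ≈ ¥596,044.
Price-level factor over 5 years: (1 + 2.1%)^5 ≈ 1.1095035865.
The maturity value deflated by that factor is the answer in today's purchasing power.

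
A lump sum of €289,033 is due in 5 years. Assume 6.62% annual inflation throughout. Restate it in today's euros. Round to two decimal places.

Price-level factor over 5 years: (1 + 6.62%)^5 ≈ 1.3778228756.
Purchasing power today: €289,033 divided by that factor.

€209,775.15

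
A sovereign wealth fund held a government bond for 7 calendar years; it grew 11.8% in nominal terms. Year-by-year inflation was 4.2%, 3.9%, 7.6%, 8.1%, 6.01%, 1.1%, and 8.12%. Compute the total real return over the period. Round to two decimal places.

-23.38%

Cumulative inflation factor: 1.042 × 1.039 × 1.076 × 1.081 × 1.0601 × 1.011 × 1.0812 ≈ 1.45924.
Nominal growth factor: 1.11800. Real growth factor = 1.11800 / 1.45924 ≈ 0.76615.
Total real return ≈ -23.3845%.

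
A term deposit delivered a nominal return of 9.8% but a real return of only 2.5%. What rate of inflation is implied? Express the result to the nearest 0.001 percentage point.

7.122%

From (1+r_nom) = (1+r_real)(1+π), we get 1+π = (1 + 9.8%)/(1 + 2.5%) = 1.098/1.025 ≈ 1.07122.
So π ≈ 7.1220%.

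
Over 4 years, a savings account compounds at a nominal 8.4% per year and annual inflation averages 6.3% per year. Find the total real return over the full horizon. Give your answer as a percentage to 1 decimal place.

8.1%

The annual real rate is (1+8.4%)/(1+6.3%) − 1 = 1.9755%.
Compounded over 4 years: (1 + 0.019755)^4 − 1 ≈ 0.08139.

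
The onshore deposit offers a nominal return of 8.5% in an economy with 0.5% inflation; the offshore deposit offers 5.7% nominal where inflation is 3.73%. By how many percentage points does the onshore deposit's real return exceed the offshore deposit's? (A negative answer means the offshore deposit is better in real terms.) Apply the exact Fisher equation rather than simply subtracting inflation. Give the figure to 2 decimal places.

The onshore deposit real return: 1.085/1.005 − 1 = 7.960%.
The offshore deposit real return: 1.057/1.0373 − 1 = 1.899%.
Difference: 7.960 − 1.899 = 6.061 pp.

6.06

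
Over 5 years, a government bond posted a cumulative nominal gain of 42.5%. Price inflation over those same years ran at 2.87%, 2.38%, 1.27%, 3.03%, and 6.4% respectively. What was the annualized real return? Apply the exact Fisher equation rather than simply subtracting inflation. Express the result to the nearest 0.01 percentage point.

4.04%

Cumulative inflation factor: 1.0287 × 1.0238 × 1.0127 × 1.0303 × 1.064 ≈ 1.16920.
Nominal growth factor: 1.42500. Real growth factor = 1.42500 / 1.16920 ≈ 1.21878.
Annualized: 1.21878^(1/5) − 1 ≈ 0.04036.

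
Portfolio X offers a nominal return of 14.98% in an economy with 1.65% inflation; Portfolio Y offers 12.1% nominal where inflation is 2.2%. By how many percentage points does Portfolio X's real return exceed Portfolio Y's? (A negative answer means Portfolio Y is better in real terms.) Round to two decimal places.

3.43

Portfolio X real return: 1.1498/1.0165 − 1 = 13.114%.
Portfolio Y real return: 1.121/1.022 − 1 = 9.687%.
Difference: 13.114 − 9.687 = 3.427 pp.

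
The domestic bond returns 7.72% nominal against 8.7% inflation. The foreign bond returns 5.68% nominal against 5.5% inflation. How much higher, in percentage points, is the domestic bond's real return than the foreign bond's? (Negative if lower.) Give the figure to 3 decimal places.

The domestic bond real return: 1.0772/1.087 − 1 = -0.9016%.
The foreign bond real return: 1.0568/1.055 − 1 = 0.1706%.
Difference: -0.9016 − 0.1706 = -1.0722 pp.

-1.072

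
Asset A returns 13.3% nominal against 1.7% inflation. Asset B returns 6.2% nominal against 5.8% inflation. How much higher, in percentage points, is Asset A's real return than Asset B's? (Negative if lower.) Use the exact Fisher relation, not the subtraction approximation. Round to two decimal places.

11.03

Asset A real return: 1.133/1.017 − 1 = 11.406%.
Asset B real return: 1.062/1.058 − 1 = 0.378%.
Difference: 11.406 − 0.378 = 11.028 pp.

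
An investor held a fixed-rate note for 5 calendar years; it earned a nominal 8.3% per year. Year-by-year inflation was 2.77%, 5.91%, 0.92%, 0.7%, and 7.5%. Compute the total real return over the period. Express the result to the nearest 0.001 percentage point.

Cumulative inflation factor: 1.0277 × 1.0591 × 1.0092 × 1.007 × 1.075 ≈ 1.18910.
Nominal growth factor: 1.48985. Real growth factor = 1.48985 / 1.18910 ≈ 1.25292.
Total real return ≈ 25.2921%.

25.292%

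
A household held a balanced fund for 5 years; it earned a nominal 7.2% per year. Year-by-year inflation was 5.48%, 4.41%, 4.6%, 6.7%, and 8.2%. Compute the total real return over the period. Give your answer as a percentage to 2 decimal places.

6.45%

Cumulative inflation factor: 1.0548 × 1.0441 × 1.046 × 1.067 × 1.082 ≈ 1.32995.
Nominal growth factor: 1.41571. Real growth factor = 1.41571 / 1.32995 ≈ 1.06448.
Total real return ≈ 6.4482%.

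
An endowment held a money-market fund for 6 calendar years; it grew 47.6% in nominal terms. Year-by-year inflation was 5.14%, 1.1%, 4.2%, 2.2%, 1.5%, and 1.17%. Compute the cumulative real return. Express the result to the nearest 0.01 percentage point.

26.98%

Cumulative inflation factor: 1.0514 × 1.011 × 1.042 × 1.022 × 1.015 × 1.0117 ≈ 1.16240.
Nominal growth factor: 1.47600. Real growth factor = 1.47600 / 1.16240 ≈ 1.26979.
Total real return ≈ 26.9787%.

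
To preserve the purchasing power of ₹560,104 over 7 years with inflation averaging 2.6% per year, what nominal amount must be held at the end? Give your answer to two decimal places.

₹670,347.82

Cumulative price-level factor: (1+2.6%)^7 ≈ 1.1968274058.
The nominal amount required is ₹560,104 scaled up by that factor.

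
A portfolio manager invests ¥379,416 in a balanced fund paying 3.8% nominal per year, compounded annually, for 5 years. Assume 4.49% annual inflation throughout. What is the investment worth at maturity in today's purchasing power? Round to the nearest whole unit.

¥367,053

Nominal value at maturity: ¥379,416 × (1 + 3.8%)^5 ≈ ¥457,196.
Price-level factor over 5 years: (1 + 4.49%)^5 ≈ 1.2455857925.
Dividing the nominal maturity value by the price-level factor gives the value in today's money.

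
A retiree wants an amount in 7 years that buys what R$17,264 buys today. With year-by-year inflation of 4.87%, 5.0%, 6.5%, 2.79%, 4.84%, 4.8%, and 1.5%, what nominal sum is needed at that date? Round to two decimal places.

R$23,207.95

Cumulative price-level factor: 1.0487 × 1.050 × 1.065 × 1.0279 × 1.0484 × 1.048 × 1.015 ≈ 1.3442974601.
The nominal amount required is R$17,264 scaled up by that factor.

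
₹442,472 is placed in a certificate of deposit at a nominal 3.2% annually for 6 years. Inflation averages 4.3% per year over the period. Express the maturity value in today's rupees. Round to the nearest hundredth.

Nominal value at maturity: ₹442,472 × (1 + 3.2%)^6 ≈ ₹534,520.02.
Price-level factor over 6 years: (1 + 4.3%)^6 ≈ 1.2873773104.
Dividing the nominal maturity value by the price-level factor gives the value in today's money.

₹415,200.75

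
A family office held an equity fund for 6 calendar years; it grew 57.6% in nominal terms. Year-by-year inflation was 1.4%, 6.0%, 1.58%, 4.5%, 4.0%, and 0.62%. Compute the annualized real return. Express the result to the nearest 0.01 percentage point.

Cumulative inflation factor: 1.014 × 1.060 × 1.0158 × 1.045 × 1.040 × 1.0062 ≈ 1.19395.
Nominal growth factor: 1.57600. Real growth factor = 1.57600 / 1.19395 ≈ 1.31999.
Annualized: 1.31999^(1/6) − 1 ≈ 0.04736.

4.74%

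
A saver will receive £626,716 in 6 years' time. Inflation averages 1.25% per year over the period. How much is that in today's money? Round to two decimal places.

Price-level factor over 6 years: (1 + 1.25%)^6 ≈ 1.0773831805.
Purchasing power today: £626,716 divided by that factor.

£581,702.05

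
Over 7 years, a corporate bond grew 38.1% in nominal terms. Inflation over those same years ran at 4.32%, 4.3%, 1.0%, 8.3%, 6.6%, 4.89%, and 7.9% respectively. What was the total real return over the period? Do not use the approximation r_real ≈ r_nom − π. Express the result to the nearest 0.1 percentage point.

Cumulative inflation factor: 1.0432 × 1.043 × 1.010 × 1.083 × 1.066 × 1.0489 × 1.079 ≈ 1.43587.
Nominal growth factor: 1.38100. Real growth factor = 1.38100 / 1.43587 ≈ 0.96179.
Total real return ≈ -3.8212%.

-3.8%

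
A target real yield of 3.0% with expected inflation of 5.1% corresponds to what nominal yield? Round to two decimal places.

8.25%

By the Fisher equation, 1 + r_nom = (1 + 3.0%)(1 + 5.1%) = 1.030 × 1.051 = 1.08253.
So r_nom = 8.253%.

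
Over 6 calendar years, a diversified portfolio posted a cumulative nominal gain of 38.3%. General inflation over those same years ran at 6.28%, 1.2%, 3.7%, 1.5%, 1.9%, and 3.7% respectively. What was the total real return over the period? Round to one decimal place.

15.6%

Cumulative inflation factor: 1.0628 × 1.012 × 1.037 × 1.015 × 1.019 × 1.037 ≈ 1.19627.
Nominal growth factor: 1.38300. Real growth factor = 1.38300 / 1.19627 ≈ 1.15609.
Total real return ≈ 15.6092%.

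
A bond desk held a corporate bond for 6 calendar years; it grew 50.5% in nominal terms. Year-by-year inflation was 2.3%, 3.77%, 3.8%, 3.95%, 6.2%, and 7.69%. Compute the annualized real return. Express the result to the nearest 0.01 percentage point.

2.34%

Cumulative inflation factor: 1.023 × 1.0377 × 1.038 × 1.0395 × 1.062 × 1.0769 ≈ 1.30999.
Nominal growth factor: 1.50500. Real growth factor = 1.50500 / 1.30999 ≈ 1.14886.
Annualized: 1.14886^(1/6) − 1 ≈ 0.02340.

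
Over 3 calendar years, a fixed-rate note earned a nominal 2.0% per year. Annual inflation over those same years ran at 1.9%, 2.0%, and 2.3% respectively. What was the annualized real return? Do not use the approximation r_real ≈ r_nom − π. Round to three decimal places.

Cumulative inflation factor: 1.019 × 1.020 × 1.023 ≈ 1.06329.
Nominal growth factor: 1.06121. Real growth factor = 1.06121 / 1.06329 ≈ 0.99805.
Annualized: 0.99805^(1/3) − 1 ≈ -0.00065.

-0.065%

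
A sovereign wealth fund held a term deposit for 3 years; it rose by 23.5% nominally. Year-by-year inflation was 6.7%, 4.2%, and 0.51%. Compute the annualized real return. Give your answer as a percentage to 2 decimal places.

3.39%

Cumulative inflation factor: 1.067 × 1.042 × 1.0051 ≈ 1.11748.
Nominal growth factor: 1.23500. Real growth factor = 1.23500 / 1.11748 ≈ 1.10516.
Annualized: 1.10516^(1/3) − 1 ≈ 0.03389.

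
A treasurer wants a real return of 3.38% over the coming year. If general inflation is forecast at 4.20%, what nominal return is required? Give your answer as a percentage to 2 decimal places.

By the Fisher equation, 1 + r_nom = (1 + 3.38%)(1 + 4.20%) = 1.0338 × 1.0420 = 1.0772196.
So r_nom = 7.72196%.

7.72%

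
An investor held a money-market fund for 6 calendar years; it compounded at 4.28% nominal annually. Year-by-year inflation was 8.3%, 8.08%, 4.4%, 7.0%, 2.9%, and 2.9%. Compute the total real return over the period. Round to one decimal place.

-7.1%

Cumulative inflation factor: 1.083 × 1.0808 × 1.044 × 1.070 × 1.029 × 1.029 ≈ 1.38449.
Nominal growth factor: 1.28590. Real growth factor = 1.28590 / 1.38449 ≈ 0.92879.
Total real return ≈ -7.1210%.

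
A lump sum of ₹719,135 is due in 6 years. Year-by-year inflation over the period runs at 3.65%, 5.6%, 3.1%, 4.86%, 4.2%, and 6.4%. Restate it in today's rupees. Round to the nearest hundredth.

₹548,149.90

Price-level factor over 6 years: 1.0365 × 1.056 × 1.031 × 1.0486 × 1.042 × 1.064 ≈ 1.3119312899.
Purchasing power today: ₹719,135 divided by that factor.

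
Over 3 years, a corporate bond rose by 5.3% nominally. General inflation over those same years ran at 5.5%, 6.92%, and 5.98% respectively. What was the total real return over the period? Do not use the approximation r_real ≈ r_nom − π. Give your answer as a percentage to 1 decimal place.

-11.9%

Cumulative inflation factor: 1.055 × 1.0692 × 1.0598 ≈ 1.19546.
Nominal growth factor: 1.05300. Real growth factor = 1.05300 / 1.19546 ≈ 0.88083.
Total real return ≈ -11.9168%.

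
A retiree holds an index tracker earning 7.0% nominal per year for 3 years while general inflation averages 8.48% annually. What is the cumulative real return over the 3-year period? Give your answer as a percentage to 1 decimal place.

-4.0%

The annual real rate is (1+7.0%)/(1+8.48%) − 1 = -1.3643%.
Compounded over 3 years: (1 + -0.013643)^3 − 1 ≈ -0.04037.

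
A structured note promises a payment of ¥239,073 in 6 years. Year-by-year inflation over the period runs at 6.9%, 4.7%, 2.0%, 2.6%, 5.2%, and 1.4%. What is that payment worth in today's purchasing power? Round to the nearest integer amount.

¥191,340

Price-level factor over 6 years: 1.069 × 1.047 × 1.020 × 1.026 × 1.052 × 1.014 ≈ 1.2494693703.
Purchasing power today: ¥239,073 divided by that factor.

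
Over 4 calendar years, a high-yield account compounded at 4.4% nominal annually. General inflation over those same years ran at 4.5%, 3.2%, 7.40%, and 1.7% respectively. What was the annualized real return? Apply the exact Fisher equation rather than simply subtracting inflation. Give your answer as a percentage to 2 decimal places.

0.21%

Cumulative inflation factor: 1.045 × 1.032 × 1.0740 × 1.017 ≈ 1.17793.
Nominal growth factor: 1.18796. Real growth factor = 1.18796 / 1.17793 ≈ 1.00851.
Annualized: 1.00851^(1/4) − 1 ≈ 0.00212.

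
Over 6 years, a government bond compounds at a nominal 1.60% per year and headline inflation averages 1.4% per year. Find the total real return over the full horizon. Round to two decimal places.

The annual real rate is (1+1.60%)/(1+1.4%) − 1 = 0.1972%.
Compounded over 6 years: (1 + 0.001972)^6 − 1 ≈ 0.01189.

1.19%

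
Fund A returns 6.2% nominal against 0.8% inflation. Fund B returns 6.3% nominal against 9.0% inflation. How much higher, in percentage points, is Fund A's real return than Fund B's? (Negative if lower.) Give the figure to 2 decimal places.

Fund A real return: 1.062/1.008 − 1 = 5.357%.
Fund B real return: 1.063/1.090 − 1 = -2.477%.
Difference: 5.357 − (-2.477) = 7.834 pp.

7.83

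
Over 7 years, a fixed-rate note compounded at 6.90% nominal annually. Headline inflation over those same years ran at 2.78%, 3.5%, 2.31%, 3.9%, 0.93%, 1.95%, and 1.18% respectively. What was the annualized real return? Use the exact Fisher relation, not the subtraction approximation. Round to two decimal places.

Cumulative inflation factor: 1.0278 × 1.035 × 1.0231 × 1.039 × 1.0093 × 1.0195 × 1.0118 ≈ 1.17729.
Nominal growth factor: 1.59531. Real growth factor = 1.59531 / 1.17729 ≈ 1.35506.
Annualized: 1.35506^(1/7) − 1 ≈ 0.04436.

4.44%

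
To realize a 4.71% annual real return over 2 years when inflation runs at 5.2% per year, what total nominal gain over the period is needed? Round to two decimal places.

Required annual nominal rate: (1+4.71%)(1+5.2%) − 1 = 10.15492%.
Cumulative over 2 years: (1 + 0.1015492)^2 − 1 ≈ 0.21341.

21.34%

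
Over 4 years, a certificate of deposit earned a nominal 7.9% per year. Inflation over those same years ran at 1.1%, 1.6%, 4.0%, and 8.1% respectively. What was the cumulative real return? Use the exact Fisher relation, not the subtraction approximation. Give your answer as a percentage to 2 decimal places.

17.38%

Cumulative inflation factor: 1.011 × 1.016 × 1.040 × 1.081 ≈ 1.15479.
Nominal growth factor: 1.35546. Real growth factor = 1.35546 / 1.15479 ≈ 1.17377.
Total real return ≈ 17.3767%.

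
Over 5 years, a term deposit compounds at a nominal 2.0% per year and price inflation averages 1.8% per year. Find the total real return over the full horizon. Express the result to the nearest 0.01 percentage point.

0.99%

The annual real rate is (1+2.0%)/(1+1.8%) − 1 = 0.1965%.
Compounded over 5 years: (1 + 0.001965)^5 − 1 ≈ 0.00986.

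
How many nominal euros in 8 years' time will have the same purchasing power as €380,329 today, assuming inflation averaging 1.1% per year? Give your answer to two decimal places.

€415,115.25

Cumulative price-level factor: (1+1.1%)^8 ≈ 1.0914635699.
Multiplying €380,329 by the price-level factor gives the future nominal sum.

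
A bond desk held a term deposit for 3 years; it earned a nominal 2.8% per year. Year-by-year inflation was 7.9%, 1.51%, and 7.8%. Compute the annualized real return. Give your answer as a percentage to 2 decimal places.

-2.74%

Cumulative inflation factor: 1.079 × 1.0151 × 1.078 ≈ 1.18073.
Nominal growth factor: 1.08637. Real growth factor = 1.08637 / 1.18073 ≈ 0.92009.
Annualized: 0.92009^(1/3) − 1 ≈ -0.02738.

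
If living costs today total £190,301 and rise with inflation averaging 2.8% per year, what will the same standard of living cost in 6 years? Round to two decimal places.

Cumulative price-level factor: (1+2.8%)^6 ≈ 1.1802083636.
The nominal amount required is £190,301 scaled up by that factor.

£224,594.83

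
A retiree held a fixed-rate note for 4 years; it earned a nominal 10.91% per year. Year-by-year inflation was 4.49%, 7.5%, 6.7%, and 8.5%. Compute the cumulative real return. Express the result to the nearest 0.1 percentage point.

16.4%

Cumulative inflation factor: 1.0449 × 1.075 × 1.067 × 1.085 ≈ 1.30040.
Nominal growth factor: 1.51315. Real growth factor = 1.51315 / 1.30040 ≈ 1.16360.
Total real return ≈ 16.3605%.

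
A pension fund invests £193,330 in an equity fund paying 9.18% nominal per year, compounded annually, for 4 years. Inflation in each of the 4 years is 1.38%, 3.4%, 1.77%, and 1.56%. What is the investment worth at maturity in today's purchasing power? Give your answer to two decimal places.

£253,545.74

Nominal value at maturity: £193,330 × (1 + 9.18%)^4 ≈ £274,708.19.
Price-level factor over 4 years: 1.0138 × 1.034 × 1.0177 × 1.0156 ≈ 1.0834660125.
The maturity value deflated by that factor is the answer in today's purchasing power.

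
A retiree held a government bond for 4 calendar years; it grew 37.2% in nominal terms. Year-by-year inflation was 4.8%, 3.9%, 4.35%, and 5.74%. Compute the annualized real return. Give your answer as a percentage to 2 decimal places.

Cumulative inflation factor: 1.048 × 1.039 × 1.0435 × 1.0574 ≈ 1.20146.
Nominal growth factor: 1.37200. Real growth factor = 1.37200 / 1.20146 ≈ 1.14195.
Annualized: 1.14195^(1/4) − 1 ≈ 0.03374.

3.37%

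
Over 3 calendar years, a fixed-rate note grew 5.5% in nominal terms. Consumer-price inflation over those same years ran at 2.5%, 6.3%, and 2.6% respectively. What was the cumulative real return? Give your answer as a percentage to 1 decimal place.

Cumulative inflation factor: 1.025 × 1.063 × 1.026 ≈ 1.11790.
Nominal growth factor: 1.05500. Real growth factor = 1.05500 / 1.11790 ≈ 0.94373.
Total real return ≈ -5.6270%.

-5.6%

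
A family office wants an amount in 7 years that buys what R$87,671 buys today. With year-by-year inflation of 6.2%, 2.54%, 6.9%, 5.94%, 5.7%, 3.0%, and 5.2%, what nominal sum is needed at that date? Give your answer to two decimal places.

Cumulative price-level factor: 1.062 × 1.0254 × 1.069 × 1.0594 × 1.057 × 1.030 × 1.052 ≈ 1.4124837348.
Multiplying R$87,671 by the price-level factor gives the future nominal sum.

R$123,833.86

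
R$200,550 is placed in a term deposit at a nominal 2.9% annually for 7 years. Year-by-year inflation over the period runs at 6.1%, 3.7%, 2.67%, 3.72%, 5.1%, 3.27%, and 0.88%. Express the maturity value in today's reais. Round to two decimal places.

R$190,962.51

Nominal value at maturity: R$200,550 × (1 + 2.9%)^7 ≈ R$244,979.81.
Price-level factor over 7 years: 1.061 × 1.037 × 1.0267 × 1.0372 × 1.051 × 1.0327 × 1.0088 ≈ 1.2828686051.
The maturity value deflated by that factor is the answer in today's purchasing power.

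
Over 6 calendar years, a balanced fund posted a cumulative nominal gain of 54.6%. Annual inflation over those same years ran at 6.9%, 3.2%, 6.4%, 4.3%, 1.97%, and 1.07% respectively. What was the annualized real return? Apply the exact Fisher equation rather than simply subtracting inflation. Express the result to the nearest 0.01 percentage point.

Cumulative inflation factor: 1.069 × 1.032 × 1.064 × 1.043 × 1.0197 × 1.0107 ≈ 1.26176.
Nominal growth factor: 1.54600. Real growth factor = 1.54600 / 1.26176 ≈ 1.22527.
Annualized: 1.22527^(1/6) − 1 ≈ 0.03444.

3.44%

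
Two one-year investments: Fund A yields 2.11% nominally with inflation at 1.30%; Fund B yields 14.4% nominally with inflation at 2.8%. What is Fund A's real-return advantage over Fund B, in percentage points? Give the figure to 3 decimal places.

-10.484

Fund A real return: 1.0211/1.0130 − 1 = 0.7996%.
Fund B real return: 1.144/1.028 − 1 = 11.2840%.
Difference: 0.7996 − 11.2840 = -10.4844 pp.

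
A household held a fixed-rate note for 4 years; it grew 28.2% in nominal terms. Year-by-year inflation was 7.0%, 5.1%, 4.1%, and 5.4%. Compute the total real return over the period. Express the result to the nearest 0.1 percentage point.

Cumulative inflation factor: 1.070 × 1.051 × 1.041 × 1.054 ≈ 1.23389.
Nominal growth factor: 1.28200. Real growth factor = 1.28200 / 1.23389 ≈ 1.03899.
Total real return ≈ 3.8987%.

3.9%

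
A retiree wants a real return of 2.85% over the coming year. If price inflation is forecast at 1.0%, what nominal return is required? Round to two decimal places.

By the Fisher equation, 1 + r_nom = (1 + 2.85%)(1 + 1.0%) = 1.0285 × 1.010 = 1.038785.
So r_nom = 3.8785%.

3.88%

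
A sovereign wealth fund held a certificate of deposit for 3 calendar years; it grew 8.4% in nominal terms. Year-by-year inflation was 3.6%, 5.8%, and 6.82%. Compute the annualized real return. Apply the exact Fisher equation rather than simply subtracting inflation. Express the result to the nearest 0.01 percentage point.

-2.54%

Cumulative inflation factor: 1.036 × 1.058 × 1.0682 ≈ 1.17084.
Nominal growth factor: 1.08400. Real growth factor = 1.08400 / 1.17084 ≈ 0.92583.
Annualized: 0.92583^(1/3) − 1 ≈ -0.02536.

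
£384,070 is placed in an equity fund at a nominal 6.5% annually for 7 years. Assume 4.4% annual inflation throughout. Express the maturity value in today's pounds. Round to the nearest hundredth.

£441,523.83

Nominal value at maturity: £384,070 × (1 + 6.5%)^7 ≈ £596,839.61.
Price-level factor over 7 years: (1 + 4.4%)^7 ≈ 1.3517721377.
The maturity value deflated by that factor is the answer in today's purchasing power.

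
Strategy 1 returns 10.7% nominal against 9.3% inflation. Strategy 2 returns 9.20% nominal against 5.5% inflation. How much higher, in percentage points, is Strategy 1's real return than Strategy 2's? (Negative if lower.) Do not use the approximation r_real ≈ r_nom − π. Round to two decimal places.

Strategy 1 real return: 1.107/1.093 − 1 = 1.281%.
Strategy 2 real return: 1.0920/1.055 − 1 = 3.507%.
Difference: 1.281 − 3.507 = -2.226 pp.

-2.23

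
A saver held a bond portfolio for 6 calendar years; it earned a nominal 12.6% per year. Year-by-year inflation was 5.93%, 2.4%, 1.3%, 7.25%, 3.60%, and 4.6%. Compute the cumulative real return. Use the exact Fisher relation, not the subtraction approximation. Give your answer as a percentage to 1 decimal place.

Cumulative inflation factor: 1.0593 × 1.024 × 1.013 × 1.0725 × 1.0360 × 1.046 ≈ 1.27708.
Nominal growth factor: 2.03812. Real growth factor = 2.03812 / 1.27708 ≈ 1.59593.
Total real return ≈ 59.5928%.

59.6%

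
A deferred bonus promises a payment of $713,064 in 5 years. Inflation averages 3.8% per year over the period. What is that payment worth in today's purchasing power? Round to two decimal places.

Price-level factor over 5 years: (1 + 3.8%)^5 ≈ 1.2049992249.
Purchasing power today: $713,064 divided by that factor.

$591,754.74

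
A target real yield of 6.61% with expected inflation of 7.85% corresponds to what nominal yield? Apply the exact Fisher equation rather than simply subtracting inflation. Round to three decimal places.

14.979%

By the Fisher equation, 1 + r_nom = (1 + 6.61%)(1 + 7.85%) = 1.0661 × 1.0785 = 1.14978885.
So r_nom = 14.978885%.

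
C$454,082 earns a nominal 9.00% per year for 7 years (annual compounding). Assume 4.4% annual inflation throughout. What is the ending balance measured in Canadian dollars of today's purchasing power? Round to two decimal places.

C$614,067.74

Nominal value at maturity: C$454,082 × (1 + 9.00%)^7 ≈ C$830,079.66.
Price-level factor over 7 years: (1 + 4.4%)^7 ≈ 1.3517721377.
The maturity value deflated by that factor is the answer in today's purchasing power.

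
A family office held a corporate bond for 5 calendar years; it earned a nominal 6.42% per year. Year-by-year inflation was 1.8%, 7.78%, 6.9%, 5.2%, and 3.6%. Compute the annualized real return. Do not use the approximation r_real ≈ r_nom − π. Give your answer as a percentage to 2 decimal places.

1.32%

Cumulative inflation factor: 1.018 × 1.0778 × 1.069 × 1.052 × 1.036 ≈ 1.27832.
Nominal growth factor: 1.36495. Real growth factor = 1.36495 / 1.27832 ≈ 1.06777.
Annualized: 1.06777^(1/5) − 1 ≈ 0.01320.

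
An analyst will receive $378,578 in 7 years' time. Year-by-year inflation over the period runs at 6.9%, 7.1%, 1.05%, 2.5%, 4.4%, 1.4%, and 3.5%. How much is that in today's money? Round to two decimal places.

Price-level factor over 7 years: 1.069 × 1.071 × 1.0105 × 1.025 × 1.044 × 1.014 × 1.035 ≈ 1.2992901999.
Purchasing power today: $378,578 divided by that factor.

$291,372.94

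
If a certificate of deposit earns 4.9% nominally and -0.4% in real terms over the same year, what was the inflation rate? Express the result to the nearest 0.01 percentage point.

5.32%

From (1+r_nom) = (1+r_real)(1+π), we get 1+π = (1 + 4.9%)/(1 − 0.4%) = 1.049/0.996 ≈ 1.05321.
So π ≈ 5.3213%.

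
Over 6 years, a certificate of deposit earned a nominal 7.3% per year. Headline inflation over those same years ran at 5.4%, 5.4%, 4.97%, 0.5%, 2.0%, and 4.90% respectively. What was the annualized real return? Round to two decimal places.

3.33%

Cumulative inflation factor: 1.054 × 1.054 × 1.0497 × 1.005 × 1.020 × 1.0490 ≈ 1.25397.
Nominal growth factor: 1.52615. Real growth factor = 1.52615 / 1.25397 ≈ 1.21705.
Annualized: 1.21705^(1/6) − 1 ≈ 0.03328.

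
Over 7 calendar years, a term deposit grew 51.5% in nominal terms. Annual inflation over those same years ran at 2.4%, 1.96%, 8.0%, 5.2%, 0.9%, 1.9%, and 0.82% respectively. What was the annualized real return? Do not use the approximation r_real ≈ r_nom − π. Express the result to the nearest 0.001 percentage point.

3.026%

Cumulative inflation factor: 1.024 × 1.0196 × 1.080 × 1.052 × 1.009 × 1.019 × 1.0082 ≈ 1.22965.
Nominal growth factor: 1.51500. Real growth factor = 1.51500 / 1.22965 ≈ 1.23206.
Annualized: 1.23206^(1/7) − 1 ≈ 0.03026.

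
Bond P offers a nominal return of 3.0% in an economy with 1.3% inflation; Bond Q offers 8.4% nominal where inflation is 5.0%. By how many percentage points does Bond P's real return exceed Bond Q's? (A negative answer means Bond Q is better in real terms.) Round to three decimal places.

-1.560

Bond P real return: 1.030/1.013 − 1 = 1.6782%.
Bond Q real return: 1.084/1.050 − 1 = 3.2381%.
Difference: 1.6782 − 3.2381 = -1.5599 pp.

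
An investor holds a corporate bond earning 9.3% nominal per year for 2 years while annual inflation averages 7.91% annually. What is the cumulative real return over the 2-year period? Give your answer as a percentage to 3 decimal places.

The annual real rate is (1+9.3%)/(1+7.91%) − 1 = 1.2881%.
Compounded over 2 years: (1 + 0.012881)^2 − 1 ≈ 0.02593.

2.593%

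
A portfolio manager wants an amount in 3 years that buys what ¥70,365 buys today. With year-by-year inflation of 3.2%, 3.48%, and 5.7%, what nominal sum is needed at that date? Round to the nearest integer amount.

¥79,427

Cumulative price-level factor: 1.032 × 1.0348 × 1.057 = 1.1287846752.
The nominal amount required is ¥70,365 scaled up by that factor.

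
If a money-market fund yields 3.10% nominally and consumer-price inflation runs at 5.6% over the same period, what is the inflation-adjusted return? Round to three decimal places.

-2.367%

Real return via the Fisher equation: (1 + 3.10%)/(1 + 5.6%) − 1 = 1.0310/1.056 − 1 ≈ -0.02367.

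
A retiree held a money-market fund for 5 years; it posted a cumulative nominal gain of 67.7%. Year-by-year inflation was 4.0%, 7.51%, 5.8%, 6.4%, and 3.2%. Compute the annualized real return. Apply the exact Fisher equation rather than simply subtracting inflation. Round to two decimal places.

Cumulative inflation factor: 1.040 × 1.0751 × 1.058 × 1.064 × 1.032 ≈ 1.29894.
Nominal growth factor: 1.67700. Real growth factor = 1.67700 / 1.29894 ≈ 1.29105.
Annualized: 1.29105^(1/5) − 1 ≈ 0.05242.

5.24%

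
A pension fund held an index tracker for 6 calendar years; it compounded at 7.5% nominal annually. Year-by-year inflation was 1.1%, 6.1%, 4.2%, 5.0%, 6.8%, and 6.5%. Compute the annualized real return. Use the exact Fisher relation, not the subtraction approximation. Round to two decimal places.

2.45%

Cumulative inflation factor: 1.011 × 1.061 × 1.042 × 1.050 × 1.068 × 1.065 ≈ 1.33489.
Nominal growth factor: 1.54330. Real growth factor = 1.54330 / 1.33489 ≈ 1.15613.
Annualized: 1.15613^(1/6) − 1 ≈ 0.02447.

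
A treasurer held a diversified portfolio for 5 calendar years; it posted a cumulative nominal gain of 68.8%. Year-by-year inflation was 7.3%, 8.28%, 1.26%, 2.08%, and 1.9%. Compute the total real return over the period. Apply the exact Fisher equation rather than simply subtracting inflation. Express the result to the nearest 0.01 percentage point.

37.93%

Cumulative inflation factor: 1.073 × 1.0828 × 1.0126 × 1.0208 × 1.019 ≈ 1.22377.
Nominal growth factor: 1.68800. Real growth factor = 1.68800 / 1.22377 ≈ 1.37934.
Total real return ≈ 37.9341%.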